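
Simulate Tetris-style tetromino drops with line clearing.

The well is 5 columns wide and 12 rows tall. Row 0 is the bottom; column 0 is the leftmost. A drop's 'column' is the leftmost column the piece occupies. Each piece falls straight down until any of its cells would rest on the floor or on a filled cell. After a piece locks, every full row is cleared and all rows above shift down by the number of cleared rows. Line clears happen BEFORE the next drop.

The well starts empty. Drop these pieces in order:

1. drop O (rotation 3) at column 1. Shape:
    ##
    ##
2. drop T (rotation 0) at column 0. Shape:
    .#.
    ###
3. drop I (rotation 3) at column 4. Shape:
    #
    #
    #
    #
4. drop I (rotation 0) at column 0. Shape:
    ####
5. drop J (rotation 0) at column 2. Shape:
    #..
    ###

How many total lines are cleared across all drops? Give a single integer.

Drop 1: O rot3 at col 1 lands with bottom-row=0; cleared 0 line(s) (total 0); column heights now [0 2 2 0 0], max=2
Drop 2: T rot0 at col 0 lands with bottom-row=2; cleared 0 line(s) (total 0); column heights now [3 4 3 0 0], max=4
Drop 3: I rot3 at col 4 lands with bottom-row=0; cleared 0 line(s) (total 0); column heights now [3 4 3 0 4], max=4
Drop 4: I rot0 at col 0 lands with bottom-row=4; cleared 0 line(s) (total 0); column heights now [5 5 5 5 4], max=5
Drop 5: J rot0 at col 2 lands with bottom-row=5; cleared 0 line(s) (total 0); column heights now [5 5 7 6 6], max=7

Answer: 0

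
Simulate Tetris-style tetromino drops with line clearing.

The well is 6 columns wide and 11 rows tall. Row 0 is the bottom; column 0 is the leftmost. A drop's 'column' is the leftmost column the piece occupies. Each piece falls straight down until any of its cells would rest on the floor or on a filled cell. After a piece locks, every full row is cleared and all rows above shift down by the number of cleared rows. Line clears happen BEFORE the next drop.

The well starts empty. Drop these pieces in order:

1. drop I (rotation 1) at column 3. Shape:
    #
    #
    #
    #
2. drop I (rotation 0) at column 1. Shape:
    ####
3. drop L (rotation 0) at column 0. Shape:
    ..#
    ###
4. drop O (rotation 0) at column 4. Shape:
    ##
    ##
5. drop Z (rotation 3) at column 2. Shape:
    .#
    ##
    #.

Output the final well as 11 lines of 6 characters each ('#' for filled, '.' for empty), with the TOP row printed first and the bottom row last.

Answer: ......
...#..
..##..
..#...
..#.##
###.##
.####.
...#..
...#..
...#..
...#..

Derivation:
Drop 1: I rot1 at col 3 lands with bottom-row=0; cleared 0 line(s) (total 0); column heights now [0 0 0 4 0 0], max=4
Drop 2: I rot0 at col 1 lands with bottom-row=4; cleared 0 line(s) (total 0); column heights now [0 5 5 5 5 0], max=5
Drop 3: L rot0 at col 0 lands with bottom-row=5; cleared 0 line(s) (total 0); column heights now [6 6 7 5 5 0], max=7
Drop 4: O rot0 at col 4 lands with bottom-row=5; cleared 0 line(s) (total 0); column heights now [6 6 7 5 7 7], max=7
Drop 5: Z rot3 at col 2 lands with bottom-row=7; cleared 0 line(s) (total 0); column heights now [6 6 9 10 7 7], max=10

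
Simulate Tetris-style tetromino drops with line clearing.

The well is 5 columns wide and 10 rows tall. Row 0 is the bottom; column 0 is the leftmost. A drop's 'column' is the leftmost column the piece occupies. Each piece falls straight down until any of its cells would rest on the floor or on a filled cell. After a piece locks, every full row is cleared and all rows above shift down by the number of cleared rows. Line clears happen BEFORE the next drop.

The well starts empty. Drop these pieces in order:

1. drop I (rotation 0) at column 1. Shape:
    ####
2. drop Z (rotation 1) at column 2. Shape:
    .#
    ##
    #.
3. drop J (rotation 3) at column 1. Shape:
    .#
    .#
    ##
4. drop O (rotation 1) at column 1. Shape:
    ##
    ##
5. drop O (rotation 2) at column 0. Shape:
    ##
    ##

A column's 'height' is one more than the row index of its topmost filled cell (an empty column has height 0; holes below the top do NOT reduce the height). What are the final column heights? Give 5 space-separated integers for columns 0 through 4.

Answer: 10 10 8 4 1

Derivation:
Drop 1: I rot0 at col 1 lands with bottom-row=0; cleared 0 line(s) (total 0); column heights now [0 1 1 1 1], max=1
Drop 2: Z rot1 at col 2 lands with bottom-row=1; cleared 0 line(s) (total 0); column heights now [0 1 3 4 1], max=4
Drop 3: J rot3 at col 1 lands with bottom-row=3; cleared 0 line(s) (total 0); column heights now [0 4 6 4 1], max=6
Drop 4: O rot1 at col 1 lands with bottom-row=6; cleared 0 line(s) (total 0); column heights now [0 8 8 4 1], max=8
Drop 5: O rot2 at col 0 lands with bottom-row=8; cleared 0 line(s) (total 0); column heights now [10 10 8 4 1], max=10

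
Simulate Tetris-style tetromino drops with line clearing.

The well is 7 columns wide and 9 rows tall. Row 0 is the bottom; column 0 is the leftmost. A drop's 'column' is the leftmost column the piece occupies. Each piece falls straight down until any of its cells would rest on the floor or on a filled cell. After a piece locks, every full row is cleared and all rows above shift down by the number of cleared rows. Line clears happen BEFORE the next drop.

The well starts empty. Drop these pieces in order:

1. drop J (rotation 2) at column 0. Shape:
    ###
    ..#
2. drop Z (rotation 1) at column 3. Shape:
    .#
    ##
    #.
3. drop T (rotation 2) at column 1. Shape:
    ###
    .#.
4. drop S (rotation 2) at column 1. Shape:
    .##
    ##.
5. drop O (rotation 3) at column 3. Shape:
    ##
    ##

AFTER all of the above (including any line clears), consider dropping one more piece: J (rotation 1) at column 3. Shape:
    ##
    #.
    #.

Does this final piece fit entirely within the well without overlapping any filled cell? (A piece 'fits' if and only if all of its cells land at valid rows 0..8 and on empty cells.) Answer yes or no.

Answer: no

Derivation:
Drop 1: J rot2 at col 0 lands with bottom-row=0; cleared 0 line(s) (total 0); column heights now [2 2 2 0 0 0 0], max=2
Drop 2: Z rot1 at col 3 lands with bottom-row=0; cleared 0 line(s) (total 0); column heights now [2 2 2 2 3 0 0], max=3
Drop 3: T rot2 at col 1 lands with bottom-row=2; cleared 0 line(s) (total 0); column heights now [2 4 4 4 3 0 0], max=4
Drop 4: S rot2 at col 1 lands with bottom-row=4; cleared 0 line(s) (total 0); column heights now [2 5 6 6 3 0 0], max=6
Drop 5: O rot3 at col 3 lands with bottom-row=6; cleared 0 line(s) (total 0); column heights now [2 5 6 8 8 0 0], max=8
Test piece J rot1 at col 3 (width 2): heights before test = [2 5 6 8 8 0 0]; fits = False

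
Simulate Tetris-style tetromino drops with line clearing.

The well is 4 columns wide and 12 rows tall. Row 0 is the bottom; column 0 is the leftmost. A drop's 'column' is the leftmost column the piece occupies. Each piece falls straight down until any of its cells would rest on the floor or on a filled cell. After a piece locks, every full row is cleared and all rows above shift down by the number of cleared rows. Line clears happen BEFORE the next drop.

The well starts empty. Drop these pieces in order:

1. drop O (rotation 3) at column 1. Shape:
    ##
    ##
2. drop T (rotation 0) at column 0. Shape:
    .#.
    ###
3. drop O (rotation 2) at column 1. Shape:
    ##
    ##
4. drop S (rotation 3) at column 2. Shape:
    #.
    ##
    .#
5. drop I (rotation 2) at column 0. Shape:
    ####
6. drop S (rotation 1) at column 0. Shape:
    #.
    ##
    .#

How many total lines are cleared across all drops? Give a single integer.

Answer: 1

Derivation:
Drop 1: O rot3 at col 1 lands with bottom-row=0; cleared 0 line(s) (total 0); column heights now [0 2 2 0], max=2
Drop 2: T rot0 at col 0 lands with bottom-row=2; cleared 0 line(s) (total 0); column heights now [3 4 3 0], max=4
Drop 3: O rot2 at col 1 lands with bottom-row=4; cleared 0 line(s) (total 0); column heights now [3 6 6 0], max=6
Drop 4: S rot3 at col 2 lands with bottom-row=5; cleared 0 line(s) (total 0); column heights now [3 6 8 7], max=8
Drop 5: I rot2 at col 0 lands with bottom-row=8; cleared 1 line(s) (total 1); column heights now [3 6 8 7], max=8
Drop 6: S rot1 at col 0 lands with bottom-row=6; cleared 0 line(s) (total 1); column heights now [9 8 8 7], max=9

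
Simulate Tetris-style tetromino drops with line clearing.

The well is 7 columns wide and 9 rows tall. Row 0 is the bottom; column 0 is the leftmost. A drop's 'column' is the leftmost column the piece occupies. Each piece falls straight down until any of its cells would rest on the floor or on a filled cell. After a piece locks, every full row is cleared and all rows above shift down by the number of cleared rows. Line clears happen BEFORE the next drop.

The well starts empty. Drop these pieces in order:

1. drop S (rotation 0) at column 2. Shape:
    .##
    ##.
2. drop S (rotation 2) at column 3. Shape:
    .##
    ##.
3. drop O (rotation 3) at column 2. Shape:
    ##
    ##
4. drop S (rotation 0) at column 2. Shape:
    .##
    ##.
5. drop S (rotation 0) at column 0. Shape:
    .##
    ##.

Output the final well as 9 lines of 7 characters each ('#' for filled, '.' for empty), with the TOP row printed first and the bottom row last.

Drop 1: S rot0 at col 2 lands with bottom-row=0; cleared 0 line(s) (total 0); column heights now [0 0 1 2 2 0 0], max=2
Drop 2: S rot2 at col 3 lands with bottom-row=2; cleared 0 line(s) (total 0); column heights now [0 0 1 3 4 4 0], max=4
Drop 3: O rot3 at col 2 lands with bottom-row=3; cleared 0 line(s) (total 0); column heights now [0 0 5 5 4 4 0], max=5
Drop 4: S rot0 at col 2 lands with bottom-row=5; cleared 0 line(s) (total 0); column heights now [0 0 6 7 7 4 0], max=7
Drop 5: S rot0 at col 0 lands with bottom-row=5; cleared 0 line(s) (total 0); column heights now [6 7 7 7 7 4 0], max=7

Answer: .......
.......
.####..
####...
..##...
..####.
...##..
...##..
..##...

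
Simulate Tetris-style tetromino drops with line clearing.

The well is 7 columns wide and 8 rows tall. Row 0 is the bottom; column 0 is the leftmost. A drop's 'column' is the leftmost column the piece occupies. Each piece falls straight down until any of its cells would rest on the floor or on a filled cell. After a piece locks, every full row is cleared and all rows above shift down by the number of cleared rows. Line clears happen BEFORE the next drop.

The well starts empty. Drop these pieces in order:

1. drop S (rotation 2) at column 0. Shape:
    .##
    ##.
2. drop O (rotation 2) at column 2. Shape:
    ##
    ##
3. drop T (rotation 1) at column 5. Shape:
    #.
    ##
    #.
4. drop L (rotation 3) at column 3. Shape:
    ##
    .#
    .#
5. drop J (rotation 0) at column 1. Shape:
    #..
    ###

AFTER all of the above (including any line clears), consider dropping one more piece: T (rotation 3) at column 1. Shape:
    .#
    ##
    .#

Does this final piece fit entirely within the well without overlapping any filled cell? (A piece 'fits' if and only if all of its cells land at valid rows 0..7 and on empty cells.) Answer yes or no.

Answer: no

Derivation:
Drop 1: S rot2 at col 0 lands with bottom-row=0; cleared 0 line(s) (total 0); column heights now [1 2 2 0 0 0 0], max=2
Drop 2: O rot2 at col 2 lands with bottom-row=2; cleared 0 line(s) (total 0); column heights now [1 2 4 4 0 0 0], max=4
Drop 3: T rot1 at col 5 lands with bottom-row=0; cleared 0 line(s) (total 0); column heights now [1 2 4 4 0 3 2], max=4
Drop 4: L rot3 at col 3 lands with bottom-row=2; cleared 0 line(s) (total 0); column heights now [1 2 4 5 5 3 2], max=5
Drop 5: J rot0 at col 1 lands with bottom-row=5; cleared 0 line(s) (total 0); column heights now [1 7 6 6 5 3 2], max=7
Test piece T rot3 at col 1 (width 2): heights before test = [1 7 6 6 5 3 2]; fits = False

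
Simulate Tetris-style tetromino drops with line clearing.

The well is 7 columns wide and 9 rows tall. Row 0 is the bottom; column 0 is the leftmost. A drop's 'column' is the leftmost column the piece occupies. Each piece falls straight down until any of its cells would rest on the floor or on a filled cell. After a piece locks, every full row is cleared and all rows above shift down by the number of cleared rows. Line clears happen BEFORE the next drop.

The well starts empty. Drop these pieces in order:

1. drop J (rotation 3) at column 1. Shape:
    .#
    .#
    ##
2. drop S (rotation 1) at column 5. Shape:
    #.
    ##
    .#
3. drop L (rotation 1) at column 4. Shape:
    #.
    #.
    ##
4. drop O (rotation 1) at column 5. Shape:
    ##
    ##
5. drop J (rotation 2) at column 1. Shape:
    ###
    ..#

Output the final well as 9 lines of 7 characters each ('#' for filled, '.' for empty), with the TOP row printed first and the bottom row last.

Drop 1: J rot3 at col 1 lands with bottom-row=0; cleared 0 line(s) (total 0); column heights now [0 1 3 0 0 0 0], max=3
Drop 2: S rot1 at col 5 lands with bottom-row=0; cleared 0 line(s) (total 0); column heights now [0 1 3 0 0 3 2], max=3
Drop 3: L rot1 at col 4 lands with bottom-row=3; cleared 0 line(s) (total 0); column heights now [0 1 3 0 6 4 2], max=6
Drop 4: O rot1 at col 5 lands with bottom-row=4; cleared 0 line(s) (total 0); column heights now [0 1 3 0 6 6 6], max=6
Drop 5: J rot2 at col 1 lands with bottom-row=2; cleared 0 line(s) (total 0); column heights now [0 4 4 4 6 6 6], max=6

Answer: .......
.......
.......
....###
....###
.#####.
..##.#.
..#..##
.##...#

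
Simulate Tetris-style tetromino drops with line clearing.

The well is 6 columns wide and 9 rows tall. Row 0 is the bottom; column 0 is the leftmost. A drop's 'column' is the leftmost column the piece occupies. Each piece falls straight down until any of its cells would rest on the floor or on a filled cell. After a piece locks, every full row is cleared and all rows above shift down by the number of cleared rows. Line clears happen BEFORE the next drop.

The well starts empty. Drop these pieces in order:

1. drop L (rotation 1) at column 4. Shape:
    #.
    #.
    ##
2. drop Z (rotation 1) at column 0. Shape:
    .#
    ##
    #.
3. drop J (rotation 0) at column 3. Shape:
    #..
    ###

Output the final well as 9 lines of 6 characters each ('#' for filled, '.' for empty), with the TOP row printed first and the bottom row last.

Answer: ......
......
......
......
...#..
...###
.#..#.
##..#.
#...##

Derivation:
Drop 1: L rot1 at col 4 lands with bottom-row=0; cleared 0 line(s) (total 0); column heights now [0 0 0 0 3 1], max=3
Drop 2: Z rot1 at col 0 lands with bottom-row=0; cleared 0 line(s) (total 0); column heights now [2 3 0 0 3 1], max=3
Drop 3: J rot0 at col 3 lands with bottom-row=3; cleared 0 line(s) (total 0); column heights now [2 3 0 5 4 4], max=5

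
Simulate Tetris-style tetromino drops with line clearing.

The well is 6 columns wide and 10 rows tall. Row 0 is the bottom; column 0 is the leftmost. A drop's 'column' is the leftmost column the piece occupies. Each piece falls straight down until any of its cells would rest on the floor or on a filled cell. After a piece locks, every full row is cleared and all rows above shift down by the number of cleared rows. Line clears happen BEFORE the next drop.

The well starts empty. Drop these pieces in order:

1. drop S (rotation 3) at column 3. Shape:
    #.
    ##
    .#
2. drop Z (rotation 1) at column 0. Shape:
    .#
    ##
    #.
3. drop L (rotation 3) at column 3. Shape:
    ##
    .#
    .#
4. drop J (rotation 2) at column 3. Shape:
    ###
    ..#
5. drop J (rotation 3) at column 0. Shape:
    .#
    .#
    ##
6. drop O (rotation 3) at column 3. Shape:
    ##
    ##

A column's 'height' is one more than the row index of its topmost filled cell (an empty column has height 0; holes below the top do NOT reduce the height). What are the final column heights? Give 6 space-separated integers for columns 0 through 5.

Drop 1: S rot3 at col 3 lands with bottom-row=0; cleared 0 line(s) (total 0); column heights now [0 0 0 3 2 0], max=3
Drop 2: Z rot1 at col 0 lands with bottom-row=0; cleared 0 line(s) (total 0); column heights now [2 3 0 3 2 0], max=3
Drop 3: L rot3 at col 3 lands with bottom-row=2; cleared 0 line(s) (total 0); column heights now [2 3 0 5 5 0], max=5
Drop 4: J rot2 at col 3 lands with bottom-row=4; cleared 0 line(s) (total 0); column heights now [2 3 0 6 6 6], max=6
Drop 5: J rot3 at col 0 lands with bottom-row=3; cleared 0 line(s) (total 0); column heights now [4 6 0 6 6 6], max=6
Drop 6: O rot3 at col 3 lands with bottom-row=6; cleared 0 line(s) (total 0); column heights now [4 6 0 8 8 6], max=8

Answer: 4 6 0 8 8 6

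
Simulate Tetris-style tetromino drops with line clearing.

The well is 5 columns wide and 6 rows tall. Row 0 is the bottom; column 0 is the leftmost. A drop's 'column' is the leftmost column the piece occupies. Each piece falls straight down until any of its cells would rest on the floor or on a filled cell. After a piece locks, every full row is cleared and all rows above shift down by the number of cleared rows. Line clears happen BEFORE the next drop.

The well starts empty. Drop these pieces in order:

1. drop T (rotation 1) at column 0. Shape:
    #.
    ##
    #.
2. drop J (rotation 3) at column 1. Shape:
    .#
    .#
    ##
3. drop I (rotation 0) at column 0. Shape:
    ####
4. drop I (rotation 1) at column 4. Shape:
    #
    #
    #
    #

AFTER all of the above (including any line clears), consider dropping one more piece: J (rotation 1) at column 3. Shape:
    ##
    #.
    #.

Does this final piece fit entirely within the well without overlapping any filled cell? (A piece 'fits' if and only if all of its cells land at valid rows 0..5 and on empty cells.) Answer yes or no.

Drop 1: T rot1 at col 0 lands with bottom-row=0; cleared 0 line(s) (total 0); column heights now [3 2 0 0 0], max=3
Drop 2: J rot3 at col 1 lands with bottom-row=2; cleared 0 line(s) (total 0); column heights now [3 3 5 0 0], max=5
Drop 3: I rot0 at col 0 lands with bottom-row=5; cleared 0 line(s) (total 0); column heights now [6 6 6 6 0], max=6
Drop 4: I rot1 at col 4 lands with bottom-row=0; cleared 0 line(s) (total 0); column heights now [6 6 6 6 4], max=6
Test piece J rot1 at col 3 (width 2): heights before test = [6 6 6 6 4]; fits = False

Answer: no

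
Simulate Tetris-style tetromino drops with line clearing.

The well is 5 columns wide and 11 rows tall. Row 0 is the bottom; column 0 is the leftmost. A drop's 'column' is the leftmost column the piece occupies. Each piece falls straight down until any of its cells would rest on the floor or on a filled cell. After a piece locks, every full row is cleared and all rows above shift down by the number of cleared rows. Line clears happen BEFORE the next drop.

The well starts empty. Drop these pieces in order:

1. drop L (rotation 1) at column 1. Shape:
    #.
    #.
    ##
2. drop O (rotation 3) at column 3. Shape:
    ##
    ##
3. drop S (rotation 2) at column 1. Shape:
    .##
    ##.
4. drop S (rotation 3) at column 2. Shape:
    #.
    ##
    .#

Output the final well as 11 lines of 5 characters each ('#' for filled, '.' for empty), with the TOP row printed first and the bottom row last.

Answer: .....
.....
.....
..#..
..##.
...#.
..##.
.##..
.#...
.#.##
.####

Derivation:
Drop 1: L rot1 at col 1 lands with bottom-row=0; cleared 0 line(s) (total 0); column heights now [0 3 1 0 0], max=3
Drop 2: O rot3 at col 3 lands with bottom-row=0; cleared 0 line(s) (total 0); column heights now [0 3 1 2 2], max=3
Drop 3: S rot2 at col 1 lands with bottom-row=3; cleared 0 line(s) (total 0); column heights now [0 4 5 5 2], max=5
Drop 4: S rot3 at col 2 lands with bottom-row=5; cleared 0 line(s) (total 0); column heights now [0 4 8 7 2], max=8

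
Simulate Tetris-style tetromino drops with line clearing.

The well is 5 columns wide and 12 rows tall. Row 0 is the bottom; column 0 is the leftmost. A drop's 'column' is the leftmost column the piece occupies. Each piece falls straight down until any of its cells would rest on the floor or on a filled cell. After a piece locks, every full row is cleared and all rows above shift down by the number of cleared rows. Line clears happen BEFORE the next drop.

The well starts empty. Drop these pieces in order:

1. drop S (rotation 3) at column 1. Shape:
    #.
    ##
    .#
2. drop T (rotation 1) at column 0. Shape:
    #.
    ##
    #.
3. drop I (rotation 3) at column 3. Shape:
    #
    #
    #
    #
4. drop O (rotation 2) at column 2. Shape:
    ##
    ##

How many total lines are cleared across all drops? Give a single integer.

Answer: 0

Derivation:
Drop 1: S rot3 at col 1 lands with bottom-row=0; cleared 0 line(s) (total 0); column heights now [0 3 2 0 0], max=3
Drop 2: T rot1 at col 0 lands with bottom-row=2; cleared 0 line(s) (total 0); column heights now [5 4 2 0 0], max=5
Drop 3: I rot3 at col 3 lands with bottom-row=0; cleared 0 line(s) (total 0); column heights now [5 4 2 4 0], max=5
Drop 4: O rot2 at col 2 lands with bottom-row=4; cleared 0 line(s) (total 0); column heights now [5 4 6 6 0], max=6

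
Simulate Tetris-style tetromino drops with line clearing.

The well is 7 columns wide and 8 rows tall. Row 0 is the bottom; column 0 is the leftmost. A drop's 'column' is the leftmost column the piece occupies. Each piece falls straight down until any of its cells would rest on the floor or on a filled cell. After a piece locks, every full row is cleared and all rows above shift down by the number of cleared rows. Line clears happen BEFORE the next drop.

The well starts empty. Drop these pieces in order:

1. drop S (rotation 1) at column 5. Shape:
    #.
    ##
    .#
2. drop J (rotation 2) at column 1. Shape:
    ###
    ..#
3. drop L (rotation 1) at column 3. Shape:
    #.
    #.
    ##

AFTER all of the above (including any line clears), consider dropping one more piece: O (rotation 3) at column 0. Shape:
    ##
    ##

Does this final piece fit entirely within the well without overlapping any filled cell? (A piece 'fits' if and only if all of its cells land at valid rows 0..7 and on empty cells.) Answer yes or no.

Drop 1: S rot1 at col 5 lands with bottom-row=0; cleared 0 line(s) (total 0); column heights now [0 0 0 0 0 3 2], max=3
Drop 2: J rot2 at col 1 lands with bottom-row=0; cleared 0 line(s) (total 0); column heights now [0 2 2 2 0 3 2], max=3
Drop 3: L rot1 at col 3 lands with bottom-row=2; cleared 0 line(s) (total 0); column heights now [0 2 2 5 3 3 2], max=5
Test piece O rot3 at col 0 (width 2): heights before test = [0 2 2 5 3 3 2]; fits = True

Answer: yes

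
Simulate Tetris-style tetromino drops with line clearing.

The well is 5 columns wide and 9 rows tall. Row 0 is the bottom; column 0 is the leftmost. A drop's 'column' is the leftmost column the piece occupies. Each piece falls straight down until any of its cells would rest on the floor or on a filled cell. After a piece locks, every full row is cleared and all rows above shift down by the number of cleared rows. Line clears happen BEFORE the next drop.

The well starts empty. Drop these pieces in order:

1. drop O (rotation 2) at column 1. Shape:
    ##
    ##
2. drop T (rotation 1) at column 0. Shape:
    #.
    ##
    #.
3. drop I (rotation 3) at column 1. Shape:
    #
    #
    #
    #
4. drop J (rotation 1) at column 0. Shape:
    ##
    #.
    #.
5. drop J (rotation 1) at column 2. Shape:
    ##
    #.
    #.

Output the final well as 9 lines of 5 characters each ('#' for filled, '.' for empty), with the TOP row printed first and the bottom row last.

Answer: .....
##...
##...
##...
.###.
###..
###..
###..
.##..

Derivation:
Drop 1: O rot2 at col 1 lands with bottom-row=0; cleared 0 line(s) (total 0); column heights now [0 2 2 0 0], max=2
Drop 2: T rot1 at col 0 lands with bottom-row=1; cleared 0 line(s) (total 0); column heights now [4 3 2 0 0], max=4
Drop 3: I rot3 at col 1 lands with bottom-row=3; cleared 0 line(s) (total 0); column heights now [4 7 2 0 0], max=7
Drop 4: J rot1 at col 0 lands with bottom-row=5; cleared 0 line(s) (total 0); column heights now [8 8 2 0 0], max=8
Drop 5: J rot1 at col 2 lands with bottom-row=2; cleared 0 line(s) (total 0); column heights now [8 8 5 5 0], max=8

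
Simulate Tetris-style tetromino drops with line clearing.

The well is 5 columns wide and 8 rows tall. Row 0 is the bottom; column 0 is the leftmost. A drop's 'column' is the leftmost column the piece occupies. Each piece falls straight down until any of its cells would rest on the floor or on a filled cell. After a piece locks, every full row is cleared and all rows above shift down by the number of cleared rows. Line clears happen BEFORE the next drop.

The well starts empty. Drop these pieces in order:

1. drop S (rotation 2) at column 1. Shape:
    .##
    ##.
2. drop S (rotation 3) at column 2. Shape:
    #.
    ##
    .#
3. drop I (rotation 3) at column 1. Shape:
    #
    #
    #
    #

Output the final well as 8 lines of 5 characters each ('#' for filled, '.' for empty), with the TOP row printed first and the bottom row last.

Drop 1: S rot2 at col 1 lands with bottom-row=0; cleared 0 line(s) (total 0); column heights now [0 1 2 2 0], max=2
Drop 2: S rot3 at col 2 lands with bottom-row=2; cleared 0 line(s) (total 0); column heights now [0 1 5 4 0], max=5
Drop 3: I rot3 at col 1 lands with bottom-row=1; cleared 0 line(s) (total 0); column heights now [0 5 5 4 0], max=5

Answer: .....
.....
.....
.##..
.###.
.#.#.
.###.
.##..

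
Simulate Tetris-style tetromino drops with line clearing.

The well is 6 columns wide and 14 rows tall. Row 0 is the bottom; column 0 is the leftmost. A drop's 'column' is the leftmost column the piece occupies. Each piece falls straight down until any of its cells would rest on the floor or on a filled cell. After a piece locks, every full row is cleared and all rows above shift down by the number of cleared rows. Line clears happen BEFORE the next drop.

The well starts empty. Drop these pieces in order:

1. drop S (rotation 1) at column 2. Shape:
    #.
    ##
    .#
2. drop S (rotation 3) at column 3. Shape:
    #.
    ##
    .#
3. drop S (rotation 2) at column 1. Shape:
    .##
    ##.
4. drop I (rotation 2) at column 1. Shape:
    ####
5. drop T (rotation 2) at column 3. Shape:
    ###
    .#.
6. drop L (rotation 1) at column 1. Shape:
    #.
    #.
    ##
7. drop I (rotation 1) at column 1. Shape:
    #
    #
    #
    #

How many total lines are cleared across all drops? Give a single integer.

Drop 1: S rot1 at col 2 lands with bottom-row=0; cleared 0 line(s) (total 0); column heights now [0 0 3 2 0 0], max=3
Drop 2: S rot3 at col 3 lands with bottom-row=1; cleared 0 line(s) (total 0); column heights now [0 0 3 4 3 0], max=4
Drop 3: S rot2 at col 1 lands with bottom-row=3; cleared 0 line(s) (total 0); column heights now [0 4 5 5 3 0], max=5
Drop 4: I rot2 at col 1 lands with bottom-row=5; cleared 0 line(s) (total 0); column heights now [0 6 6 6 6 0], max=6
Drop 5: T rot2 at col 3 lands with bottom-row=6; cleared 0 line(s) (total 0); column heights now [0 6 6 8 8 8], max=8
Drop 6: L rot1 at col 1 lands with bottom-row=6; cleared 0 line(s) (total 0); column heights now [0 9 7 8 8 8], max=9
Drop 7: I rot1 at col 1 lands with bottom-row=9; cleared 0 line(s) (total 0); column heights now [0 13 7 8 8 8], max=13

Answer: 0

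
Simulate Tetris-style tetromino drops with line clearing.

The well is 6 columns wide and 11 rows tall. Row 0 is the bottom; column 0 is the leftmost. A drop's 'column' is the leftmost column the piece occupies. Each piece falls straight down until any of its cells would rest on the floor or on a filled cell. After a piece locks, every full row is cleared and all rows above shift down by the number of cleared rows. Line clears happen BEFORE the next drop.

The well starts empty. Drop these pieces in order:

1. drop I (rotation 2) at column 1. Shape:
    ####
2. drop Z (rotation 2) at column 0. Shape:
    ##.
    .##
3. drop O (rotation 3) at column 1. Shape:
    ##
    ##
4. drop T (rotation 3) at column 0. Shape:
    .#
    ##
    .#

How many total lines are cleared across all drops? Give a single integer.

Answer: 0

Derivation:
Drop 1: I rot2 at col 1 lands with bottom-row=0; cleared 0 line(s) (total 0); column heights now [0 1 1 1 1 0], max=1
Drop 2: Z rot2 at col 0 lands with bottom-row=1; cleared 0 line(s) (total 0); column heights now [3 3 2 1 1 0], max=3
Drop 3: O rot3 at col 1 lands with bottom-row=3; cleared 0 line(s) (total 0); column heights now [3 5 5 1 1 0], max=5
Drop 4: T rot3 at col 0 lands with bottom-row=5; cleared 0 line(s) (total 0); column heights now [7 8 5 1 1 0], max=8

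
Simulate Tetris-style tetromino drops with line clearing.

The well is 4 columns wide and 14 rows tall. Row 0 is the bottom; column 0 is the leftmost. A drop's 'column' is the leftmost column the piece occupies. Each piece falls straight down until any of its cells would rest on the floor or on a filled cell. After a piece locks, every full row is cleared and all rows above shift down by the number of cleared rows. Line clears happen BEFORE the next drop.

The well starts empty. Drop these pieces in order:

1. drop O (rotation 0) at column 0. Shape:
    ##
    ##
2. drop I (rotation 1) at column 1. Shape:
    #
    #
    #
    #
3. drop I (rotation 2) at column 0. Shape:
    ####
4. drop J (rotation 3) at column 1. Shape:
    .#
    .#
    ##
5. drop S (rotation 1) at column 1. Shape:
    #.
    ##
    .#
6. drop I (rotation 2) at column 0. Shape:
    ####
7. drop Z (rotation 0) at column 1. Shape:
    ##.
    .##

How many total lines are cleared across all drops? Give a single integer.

Drop 1: O rot0 at col 0 lands with bottom-row=0; cleared 0 line(s) (total 0); column heights now [2 2 0 0], max=2
Drop 2: I rot1 at col 1 lands with bottom-row=2; cleared 0 line(s) (total 0); column heights now [2 6 0 0], max=6
Drop 3: I rot2 at col 0 lands with bottom-row=6; cleared 1 line(s) (total 1); column heights now [2 6 0 0], max=6
Drop 4: J rot3 at col 1 lands with bottom-row=6; cleared 0 line(s) (total 1); column heights now [2 7 9 0], max=9
Drop 5: S rot1 at col 1 lands with bottom-row=9; cleared 0 line(s) (total 1); column heights now [2 12 11 0], max=12
Drop 6: I rot2 at col 0 lands with bottom-row=12; cleared 1 line(s) (total 2); column heights now [2 12 11 0], max=12
Drop 7: Z rot0 at col 1 lands with bottom-row=11; cleared 0 line(s) (total 2); column heights now [2 13 13 12], max=13

Answer: 2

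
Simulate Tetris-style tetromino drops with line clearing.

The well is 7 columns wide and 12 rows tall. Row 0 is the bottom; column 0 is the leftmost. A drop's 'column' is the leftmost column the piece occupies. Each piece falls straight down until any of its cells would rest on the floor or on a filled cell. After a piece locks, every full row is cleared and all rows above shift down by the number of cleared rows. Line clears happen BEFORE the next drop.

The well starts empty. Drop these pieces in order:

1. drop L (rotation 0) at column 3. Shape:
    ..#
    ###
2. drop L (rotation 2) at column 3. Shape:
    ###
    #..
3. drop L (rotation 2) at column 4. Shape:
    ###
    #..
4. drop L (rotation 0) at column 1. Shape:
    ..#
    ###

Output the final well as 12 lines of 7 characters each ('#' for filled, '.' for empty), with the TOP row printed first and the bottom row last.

Answer: .......
.......
.......
.......
.......
.......
.......
...####
.####..
...###.
...#.#.
...###.

Derivation:
Drop 1: L rot0 at col 3 lands with bottom-row=0; cleared 0 line(s) (total 0); column heights now [0 0 0 1 1 2 0], max=2
Drop 2: L rot2 at col 3 lands with bottom-row=1; cleared 0 line(s) (total 0); column heights now [0 0 0 3 3 3 0], max=3
Drop 3: L rot2 at col 4 lands with bottom-row=3; cleared 0 line(s) (total 0); column heights now [0 0 0 3 5 5 5], max=5
Drop 4: L rot0 at col 1 lands with bottom-row=3; cleared 0 line(s) (total 0); column heights now [0 4 4 5 5 5 5], max=5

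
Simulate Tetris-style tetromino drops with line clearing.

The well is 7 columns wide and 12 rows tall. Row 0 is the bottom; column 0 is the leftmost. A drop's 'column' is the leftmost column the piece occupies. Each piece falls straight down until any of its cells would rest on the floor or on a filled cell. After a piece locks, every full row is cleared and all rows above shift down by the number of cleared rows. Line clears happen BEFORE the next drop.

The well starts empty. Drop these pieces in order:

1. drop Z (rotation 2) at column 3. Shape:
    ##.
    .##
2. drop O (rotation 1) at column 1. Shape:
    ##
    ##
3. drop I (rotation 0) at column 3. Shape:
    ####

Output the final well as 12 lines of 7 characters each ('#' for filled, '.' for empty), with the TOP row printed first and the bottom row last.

Drop 1: Z rot2 at col 3 lands with bottom-row=0; cleared 0 line(s) (total 0); column heights now [0 0 0 2 2 1 0], max=2
Drop 2: O rot1 at col 1 lands with bottom-row=0; cleared 0 line(s) (total 0); column heights now [0 2 2 2 2 1 0], max=2
Drop 3: I rot0 at col 3 lands with bottom-row=2; cleared 0 line(s) (total 0); column heights now [0 2 2 3 3 3 3], max=3

Answer: .......
.......
.......
.......
.......
.......
.......
.......
.......
...####
.####..
.##.##.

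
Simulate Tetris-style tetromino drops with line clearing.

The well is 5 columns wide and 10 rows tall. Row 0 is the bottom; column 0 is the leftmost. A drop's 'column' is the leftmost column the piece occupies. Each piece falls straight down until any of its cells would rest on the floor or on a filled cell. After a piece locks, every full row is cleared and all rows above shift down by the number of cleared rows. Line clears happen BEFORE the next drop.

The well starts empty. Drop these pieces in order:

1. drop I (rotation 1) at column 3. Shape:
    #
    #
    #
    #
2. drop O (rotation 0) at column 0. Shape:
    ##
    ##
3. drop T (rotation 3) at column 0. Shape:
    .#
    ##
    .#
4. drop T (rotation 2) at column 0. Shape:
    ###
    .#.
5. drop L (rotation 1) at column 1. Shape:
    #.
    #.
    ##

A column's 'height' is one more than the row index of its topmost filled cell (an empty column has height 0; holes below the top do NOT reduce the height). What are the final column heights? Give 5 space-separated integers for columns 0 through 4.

Drop 1: I rot1 at col 3 lands with bottom-row=0; cleared 0 line(s) (total 0); column heights now [0 0 0 4 0], max=4
Drop 2: O rot0 at col 0 lands with bottom-row=0; cleared 0 line(s) (total 0); column heights now [2 2 0 4 0], max=4
Drop 3: T rot3 at col 0 lands with bottom-row=2; cleared 0 line(s) (total 0); column heights now [4 5 0 4 0], max=5
Drop 4: T rot2 at col 0 lands with bottom-row=5; cleared 0 line(s) (total 0); column heights now [7 7 7 4 0], max=7
Drop 5: L rot1 at col 1 lands with bottom-row=7; cleared 0 line(s) (total 0); column heights now [7 10 8 4 0], max=10

Answer: 7 10 8 4 0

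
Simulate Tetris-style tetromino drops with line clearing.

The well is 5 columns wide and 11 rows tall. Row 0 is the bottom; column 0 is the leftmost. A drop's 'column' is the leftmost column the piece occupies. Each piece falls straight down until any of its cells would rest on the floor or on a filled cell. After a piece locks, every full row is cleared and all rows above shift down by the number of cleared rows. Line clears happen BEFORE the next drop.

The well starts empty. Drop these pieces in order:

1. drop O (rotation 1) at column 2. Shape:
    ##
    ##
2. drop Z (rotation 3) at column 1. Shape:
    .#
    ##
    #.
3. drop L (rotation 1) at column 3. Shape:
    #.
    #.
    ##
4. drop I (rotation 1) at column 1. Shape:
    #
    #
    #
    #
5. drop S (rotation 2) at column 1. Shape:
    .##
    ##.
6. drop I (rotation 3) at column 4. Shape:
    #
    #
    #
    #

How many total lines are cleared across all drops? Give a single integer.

Drop 1: O rot1 at col 2 lands with bottom-row=0; cleared 0 line(s) (total 0); column heights now [0 0 2 2 0], max=2
Drop 2: Z rot3 at col 1 lands with bottom-row=1; cleared 0 line(s) (total 0); column heights now [0 3 4 2 0], max=4
Drop 3: L rot1 at col 3 lands with bottom-row=2; cleared 0 line(s) (total 0); column heights now [0 3 4 5 3], max=5
Drop 4: I rot1 at col 1 lands with bottom-row=3; cleared 0 line(s) (total 0); column heights now [0 7 4 5 3], max=7
Drop 5: S rot2 at col 1 lands with bottom-row=7; cleared 0 line(s) (total 0); column heights now [0 8 9 9 3], max=9
Drop 6: I rot3 at col 4 lands with bottom-row=3; cleared 0 line(s) (total 0); column heights now [0 8 9 9 7], max=9

Answer: 0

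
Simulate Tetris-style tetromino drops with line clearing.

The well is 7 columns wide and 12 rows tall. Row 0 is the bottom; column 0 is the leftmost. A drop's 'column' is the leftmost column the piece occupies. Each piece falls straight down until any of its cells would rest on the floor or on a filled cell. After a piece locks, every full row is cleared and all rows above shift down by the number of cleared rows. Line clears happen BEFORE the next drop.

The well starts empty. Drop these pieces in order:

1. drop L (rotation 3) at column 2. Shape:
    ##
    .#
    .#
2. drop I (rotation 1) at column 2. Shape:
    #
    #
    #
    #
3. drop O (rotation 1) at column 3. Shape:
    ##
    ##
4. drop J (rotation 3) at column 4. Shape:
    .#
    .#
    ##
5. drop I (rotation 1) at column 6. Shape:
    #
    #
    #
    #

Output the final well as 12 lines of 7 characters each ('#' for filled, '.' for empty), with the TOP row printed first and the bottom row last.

Drop 1: L rot3 at col 2 lands with bottom-row=0; cleared 0 line(s) (total 0); column heights now [0 0 3 3 0 0 0], max=3
Drop 2: I rot1 at col 2 lands with bottom-row=3; cleared 0 line(s) (total 0); column heights now [0 0 7 3 0 0 0], max=7
Drop 3: O rot1 at col 3 lands with bottom-row=3; cleared 0 line(s) (total 0); column heights now [0 0 7 5 5 0 0], max=7
Drop 4: J rot3 at col 4 lands with bottom-row=5; cleared 0 line(s) (total 0); column heights now [0 0 7 5 6 8 0], max=8
Drop 5: I rot1 at col 6 lands with bottom-row=0; cleared 0 line(s) (total 0); column heights now [0 0 7 5 6 8 4], max=8

Answer: .......
.......
.......
.......
.....#.
..#..#.
..#.##.
..###..
..###.#
..##..#
...#..#
...#..#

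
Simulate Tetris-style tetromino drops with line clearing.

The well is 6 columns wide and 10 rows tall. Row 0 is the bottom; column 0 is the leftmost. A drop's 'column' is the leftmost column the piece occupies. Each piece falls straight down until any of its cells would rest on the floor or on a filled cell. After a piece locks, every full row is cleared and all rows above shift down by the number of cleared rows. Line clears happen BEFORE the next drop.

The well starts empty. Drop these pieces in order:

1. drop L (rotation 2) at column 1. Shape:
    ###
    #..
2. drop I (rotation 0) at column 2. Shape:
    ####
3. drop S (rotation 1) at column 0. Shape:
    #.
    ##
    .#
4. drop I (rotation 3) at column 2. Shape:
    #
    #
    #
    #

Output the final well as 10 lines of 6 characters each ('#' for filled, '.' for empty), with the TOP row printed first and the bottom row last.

Drop 1: L rot2 at col 1 lands with bottom-row=0; cleared 0 line(s) (total 0); column heights now [0 2 2 2 0 0], max=2
Drop 2: I rot0 at col 2 lands with bottom-row=2; cleared 0 line(s) (total 0); column heights now [0 2 3 3 3 3], max=3
Drop 3: S rot1 at col 0 lands with bottom-row=2; cleared 0 line(s) (total 0); column heights now [5 4 3 3 3 3], max=5
Drop 4: I rot3 at col 2 lands with bottom-row=3; cleared 0 line(s) (total 0); column heights now [5 4 7 3 3 3], max=7

Answer: ......
......
......
..#...
..#...
#.#...
###...
.#####
.###..
.#....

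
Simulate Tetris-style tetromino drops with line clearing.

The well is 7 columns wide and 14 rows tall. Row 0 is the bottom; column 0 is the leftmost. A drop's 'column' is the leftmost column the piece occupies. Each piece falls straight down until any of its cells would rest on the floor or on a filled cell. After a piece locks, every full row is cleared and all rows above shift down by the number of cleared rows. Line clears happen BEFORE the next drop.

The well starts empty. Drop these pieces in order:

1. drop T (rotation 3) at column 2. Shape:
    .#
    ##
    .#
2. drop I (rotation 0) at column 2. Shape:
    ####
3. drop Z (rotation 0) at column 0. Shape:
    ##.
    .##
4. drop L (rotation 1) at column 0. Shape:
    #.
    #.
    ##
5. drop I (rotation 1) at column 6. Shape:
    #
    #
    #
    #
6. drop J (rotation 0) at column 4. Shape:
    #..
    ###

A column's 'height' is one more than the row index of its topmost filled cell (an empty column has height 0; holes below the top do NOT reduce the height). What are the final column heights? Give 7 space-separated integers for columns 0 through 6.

Answer: 9 7 5 4 6 5 5

Derivation:
Drop 1: T rot3 at col 2 lands with bottom-row=0; cleared 0 line(s) (total 0); column heights now [0 0 2 3 0 0 0], max=3
Drop 2: I rot0 at col 2 lands with bottom-row=3; cleared 0 line(s) (total 0); column heights now [0 0 4 4 4 4 0], max=4
Drop 3: Z rot0 at col 0 lands with bottom-row=4; cleared 0 line(s) (total 0); column heights now [6 6 5 4 4 4 0], max=6
Drop 4: L rot1 at col 0 lands with bottom-row=6; cleared 0 line(s) (total 0); column heights now [9 7 5 4 4 4 0], max=9
Drop 5: I rot1 at col 6 lands with bottom-row=0; cleared 0 line(s) (total 0); column heights now [9 7 5 4 4 4 4], max=9
Drop 6: J rot0 at col 4 lands with bottom-row=4; cleared 0 line(s) (total 0); column heights now [9 7 5 4 6 5 5], max=9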